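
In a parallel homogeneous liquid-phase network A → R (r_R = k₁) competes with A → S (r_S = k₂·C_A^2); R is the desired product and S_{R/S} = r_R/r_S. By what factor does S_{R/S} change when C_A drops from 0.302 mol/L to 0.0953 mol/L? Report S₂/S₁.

10.0

S_{R/S} = (k₁/k₂)·C_A^-2, so S₂/S₁ = (C_{A,2}/C_{A,1})^-2.
= (0.0953/0.302)^(-2) = (0.3156)^(-2) = 10.0.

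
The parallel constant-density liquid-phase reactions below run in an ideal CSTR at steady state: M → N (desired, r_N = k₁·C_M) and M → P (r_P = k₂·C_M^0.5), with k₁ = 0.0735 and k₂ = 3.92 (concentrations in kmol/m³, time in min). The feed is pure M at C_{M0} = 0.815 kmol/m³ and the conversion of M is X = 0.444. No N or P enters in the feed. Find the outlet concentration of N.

0.00451 kmol/m³

Exit C_M = C_{M0}(1−X) = 0.815×0.556 = 0.4531 kmol/m³.
Rates in a CSTR are evaluated at the outlet concentration: r_N = 0.0735×0.4531 = 0.03331, r_P = 3.92×0.4531^0.5 = 2.639.
Fraction of consumed M going to N: r_N/(r_N+r_P) = 0.01246.
C_N = 0.01246·C_{M0}·X = 0.01246×0.815×0.444 = 0.00451 kmol/m³.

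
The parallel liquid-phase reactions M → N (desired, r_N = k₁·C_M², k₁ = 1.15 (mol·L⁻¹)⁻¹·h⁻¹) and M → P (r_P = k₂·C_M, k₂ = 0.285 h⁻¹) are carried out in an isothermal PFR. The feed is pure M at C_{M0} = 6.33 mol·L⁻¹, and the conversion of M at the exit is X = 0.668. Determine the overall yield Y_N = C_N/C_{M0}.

C_M = C_{M0}(1−X) = 2.102 mol·L⁻¹.
Along a PFR/batch, dC_P/dC_M = −r_P/(r_N+r_P) = −k₂/(k₂+k₁·C_M).
Integrating from C_{M0} to C_M: C_P = (0.285/1.15)·ln[(0.285+1.15·6.33)/(0.285+1.15·2.10)] = 0.2478·ln(7.564/2.702) = 0.2551 mol·L⁻¹.
Then C_N = (C_{M0}−C_M) − C_P = 4.228 − 0.2551 = 3.973 mol·L⁻¹.
Y_N = C_N/C_{M0} = 3.973/6.33 = 0.628.

0.628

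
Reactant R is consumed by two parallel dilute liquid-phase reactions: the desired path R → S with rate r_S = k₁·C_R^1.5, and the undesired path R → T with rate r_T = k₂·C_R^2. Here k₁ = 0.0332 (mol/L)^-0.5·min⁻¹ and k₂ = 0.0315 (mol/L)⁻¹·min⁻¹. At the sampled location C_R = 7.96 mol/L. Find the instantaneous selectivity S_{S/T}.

S_{S/T} = r_S/r_T = (k₁·C_R^1.5)/(k₂·C_R^2) = (k₁/k₂)·C_R^-0.5.
= (0.0332×7.960^1.5) / (0.0315×7.960^2) = 0.7456/1.996 = 0.374.
The undesired path is higher order in R, so low C_R (CSTR or dilute feed) favours S.

0.374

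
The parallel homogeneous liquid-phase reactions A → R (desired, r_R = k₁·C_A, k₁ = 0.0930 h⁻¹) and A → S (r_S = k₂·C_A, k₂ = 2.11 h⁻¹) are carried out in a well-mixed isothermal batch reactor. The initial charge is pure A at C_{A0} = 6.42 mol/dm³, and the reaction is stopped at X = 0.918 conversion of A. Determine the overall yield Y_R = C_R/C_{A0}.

C_A = C_{A0}(1−X) = 0.5264 mol/dm³.
Both paths are first order in A, so the instantaneous fraction to R is constant: dC_R/d(−C_A) = k₁/(k₁+k₂) = 0.04222.
C_R = 0.04222·(C_{A0}−C_A) = 0.04222×5.894 = 0.249 mol/dm³.
Y_R = C_R/C_{A0} = 0.2488/6.42 = 0.0388.

0.0388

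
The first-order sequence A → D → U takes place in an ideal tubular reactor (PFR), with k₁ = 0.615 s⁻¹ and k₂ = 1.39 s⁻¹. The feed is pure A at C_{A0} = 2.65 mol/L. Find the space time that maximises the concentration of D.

Setting dC_D/dτ = 0 gives τ_opt = ln(k₂/k₁)/(k₂−k₁).
= ln(1.39/0.615)/(1.39−0.615) = ln(2.260)/0.7750 = 0.8154/0.7750 = 1.05 s.

1.05 s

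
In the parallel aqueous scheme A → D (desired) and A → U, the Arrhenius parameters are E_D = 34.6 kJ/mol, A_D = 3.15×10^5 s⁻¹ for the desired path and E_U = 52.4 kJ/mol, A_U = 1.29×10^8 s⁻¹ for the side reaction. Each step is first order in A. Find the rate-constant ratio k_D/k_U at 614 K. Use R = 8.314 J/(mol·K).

0.0798

With equal orders, S_{D/U} = k_D/k_U = (A_D/A_U)·exp[(E_U−E_D)/(RT)].
(E_U−E_D)/(RT) = (52.4−34.6)×10³/(8.314×614) = 17800/5105 = 3.487.
k_D/k_U = (3.15×10^5/1.29×10^8)·exp(3.487) = 0.002442 × 32.69 = 0.0798.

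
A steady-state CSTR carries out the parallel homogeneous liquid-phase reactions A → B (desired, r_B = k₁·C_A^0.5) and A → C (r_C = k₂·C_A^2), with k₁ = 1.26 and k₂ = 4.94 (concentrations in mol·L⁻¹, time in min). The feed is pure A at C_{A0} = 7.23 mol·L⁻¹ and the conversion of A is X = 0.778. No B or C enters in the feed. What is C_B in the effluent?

0.627 mol·L⁻¹

Exit C_A = C_{A0}(1−X) = 7.23×0.222 = 1.605 mol·L⁻¹.
In a CSTR the entire volume is at exit conditions, so r_B = 1.26×1.605^0.5 = 1.596 and r_C = 4.94×1.605^2 = 12.73.
Fraction of consumed A going to B: r_B/(r_B+r_C) = 0.1115.
C_B = 0.1115·C_{A0}·X = 0.1115×7.23×0.778 = 0.627 mol·L⁻¹.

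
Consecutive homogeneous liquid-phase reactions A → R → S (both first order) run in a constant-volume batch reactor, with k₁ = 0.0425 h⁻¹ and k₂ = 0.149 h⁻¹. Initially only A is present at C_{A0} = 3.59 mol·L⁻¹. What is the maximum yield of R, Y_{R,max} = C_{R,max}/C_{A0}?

At the optimum, C_{R,max}/C_{A0} = (k₁/k₂)^[k₂/(k₂−k₁)].
= (0.0425/0.149)^(0.149/(0.149−0.0425)) = (0.2852)^(1.399) = 0.1729.

0.173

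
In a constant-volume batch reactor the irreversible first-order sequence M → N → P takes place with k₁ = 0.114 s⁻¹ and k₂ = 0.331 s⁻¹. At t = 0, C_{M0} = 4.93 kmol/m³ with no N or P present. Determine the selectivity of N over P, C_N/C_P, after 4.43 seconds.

For first-order series with pure M initially, C_N(t) = k₁C_{M0}/(k₂−k₁)·(e^(−k₁t) − e^(−k₂t)).
e^(−k₁t) = e^(−0.114×4.43) = e^(−0.5050) = 0.6035; e^(−k₂t) = e^(−1.466) = 0.2308.
C_N = 0.114×4.93/(0.331−0.114) × (0.6035−0.2308) = 2.590×0.3727 = 0.9653 kmol/m³.
C_M = C_{M0}e^(−k₁t) = 2.975 kmol/m³, so C_P = C_{M0}−C_M−C_N = 0.9894 kmol/m³; C_N/C_P = 0.976.

0.976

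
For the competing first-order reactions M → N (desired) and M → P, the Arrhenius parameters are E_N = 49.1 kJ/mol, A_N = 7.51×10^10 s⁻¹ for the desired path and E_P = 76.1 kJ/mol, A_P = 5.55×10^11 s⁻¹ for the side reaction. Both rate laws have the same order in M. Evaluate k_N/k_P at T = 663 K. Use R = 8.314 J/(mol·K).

18.1

With equal orders, S_{N/P} = k_N/k_P = (A_N/A_P)·exp[(E_P−E_N)/(RT)].
(E_P−E_N)/(RT) = (76.1−49.1)×10³/(8.314×663) = 27000/5512 = 4.898.
k_N/k_P = (7.51×10^10/5.55×10^11)·exp(4.898) = 0.1353 × 134.1 = 18.1.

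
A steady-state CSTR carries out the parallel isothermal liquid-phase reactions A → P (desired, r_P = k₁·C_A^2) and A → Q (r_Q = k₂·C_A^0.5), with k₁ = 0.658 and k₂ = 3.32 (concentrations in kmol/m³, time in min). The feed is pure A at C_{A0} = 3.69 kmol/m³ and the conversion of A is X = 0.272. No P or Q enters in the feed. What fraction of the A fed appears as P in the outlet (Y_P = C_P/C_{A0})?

0.127

Exit C_A = C_{A0}(1−X) = 3.69×0.728 = 2.686 kmol/m³.
A CSTR operates uniformly at the exit composition, giving r_P = 4.748 and r_Q = 5.441 (each k·C_A^n at C_A = 2.686).
Fraction of consumed A going to P: r_P/(r_P+r_Q) = 0.4660.
C_P = 0.4660·C_{A0}·X = 0.4660×3.69×0.272 = 0.468 kmol/m³; Y_P = C_P/C_{A0} = 0.127.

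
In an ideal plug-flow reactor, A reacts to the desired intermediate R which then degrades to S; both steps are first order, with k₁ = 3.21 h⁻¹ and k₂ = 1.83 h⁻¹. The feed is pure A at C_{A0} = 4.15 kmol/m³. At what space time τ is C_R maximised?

0.407 h

The intermediate peaks when r₁ = r₂, i.e. k₁e^(−k₁τ) = k₂e^(−k₂τ), giving τ_opt = ln(k₂/k₁)/(k₂−k₁).
= ln(1.83/3.21)/(1.83−3.21) = ln(0.5701)/-1.380 = -0.5620/-1.380 = 0.407 h.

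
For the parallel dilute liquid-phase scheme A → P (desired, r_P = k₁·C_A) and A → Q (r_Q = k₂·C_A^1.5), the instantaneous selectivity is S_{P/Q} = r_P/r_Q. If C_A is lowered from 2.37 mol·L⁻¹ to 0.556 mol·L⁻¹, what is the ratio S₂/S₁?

S_{P/Q} = (k₁/k₂)·C_A^-0.5, so S₂/S₁ = (C_{A,2}/C_{A,1})^-0.5.
= (0.556/2.37)^(-0.5) = (0.2346)^(-0.5) = 2.06.

2.06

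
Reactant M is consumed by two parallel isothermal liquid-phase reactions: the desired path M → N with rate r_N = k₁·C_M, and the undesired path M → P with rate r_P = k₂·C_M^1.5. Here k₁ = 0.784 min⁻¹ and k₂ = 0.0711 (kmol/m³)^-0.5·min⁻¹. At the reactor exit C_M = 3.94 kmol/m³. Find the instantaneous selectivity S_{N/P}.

5.56

S_{N/P} = r_N/r_P = (k₁·C_M)/(k₂·C_M^1.5) = (k₁/k₂)·C_M^-0.5.
= (0.784×3.940) / (0.0711×3.940^1.5) = 3.089/0.5561 = 5.56.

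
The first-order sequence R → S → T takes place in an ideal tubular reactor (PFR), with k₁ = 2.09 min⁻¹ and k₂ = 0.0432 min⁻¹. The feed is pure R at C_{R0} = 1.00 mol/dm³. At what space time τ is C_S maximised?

1.90 min

Setting dC_S/dτ = 0 gives τ_opt = ln(k₂/k₁)/(k₂−k₁).
= ln(0.0432/2.09)/(0.0432−2.09) = ln(0.02067)/-2.047 = -3.879/-2.047 = 1.90 min.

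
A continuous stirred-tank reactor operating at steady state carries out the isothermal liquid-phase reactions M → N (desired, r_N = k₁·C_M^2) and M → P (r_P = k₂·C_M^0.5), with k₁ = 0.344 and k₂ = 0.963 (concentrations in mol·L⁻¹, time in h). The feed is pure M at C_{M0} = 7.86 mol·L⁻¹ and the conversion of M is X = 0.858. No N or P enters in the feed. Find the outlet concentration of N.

2.00 mol·L⁻¹

Exit C_M = C_{M0}(1−X) = 7.86×0.142 = 1.116 mol·L⁻¹.
In a CSTR the entire volume is at exit conditions, so r_N = 0.344×1.116^2 = 0.4285 and r_P = 0.963×1.116^0.5 = 1.017.
Fraction of consumed M going to N: r_N/(r_N+r_P) = 0.2964.
C_N = 0.2964·C_{M0}·X = 0.2964×7.86×0.858 = 2.00 mol·L⁻¹.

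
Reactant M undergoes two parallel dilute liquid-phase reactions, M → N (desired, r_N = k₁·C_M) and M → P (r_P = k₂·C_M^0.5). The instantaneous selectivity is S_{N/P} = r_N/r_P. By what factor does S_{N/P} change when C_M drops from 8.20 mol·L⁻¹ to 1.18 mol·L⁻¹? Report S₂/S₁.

S_{N/P} = (k₁/k₂)·C_M^0.5, so S₂/S₁ = (C_{M,2}/C_{M,1})^0.5.
= (1.18/8.20)^0.5 = (0.1439)^0.5 = 0.379.
Selectivity toward N falls as C_M falls — high-concentration operation is favoured.

0.379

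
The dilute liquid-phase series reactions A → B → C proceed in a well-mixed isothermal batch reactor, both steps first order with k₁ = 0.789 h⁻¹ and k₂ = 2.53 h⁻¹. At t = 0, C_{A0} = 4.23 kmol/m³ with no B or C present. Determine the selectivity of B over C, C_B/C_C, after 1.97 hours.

0.133

The intermediate concentration in a first-order A→B→C sequence is C_B = k₁C_{A0}(e^(−k₁t) − e^(−k₂t))/(k₂−k₁).
e^(−k₁t) = e^(−0.789×1.97) = e^(−1.554) = 0.2113; e^(−k₂t) = e^(−4.984) = 0.006846.
C_B = 0.789×4.23/(2.53−0.789) × (0.2113−0.006846) = 1.917×0.2045 = 0.3920 kmol/m³.
C_A = C_{A0}e^(−k₁t) = 0.8939 kmol/m³, so C_C = C_{A0}−C_A−C_B = 2.944 kmol/m³; C_B/C_C = 0.133.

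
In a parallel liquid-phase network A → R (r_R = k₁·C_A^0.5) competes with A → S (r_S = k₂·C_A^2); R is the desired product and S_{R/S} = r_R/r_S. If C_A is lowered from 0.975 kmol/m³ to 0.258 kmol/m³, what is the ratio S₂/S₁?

7.35

S_{R/S} = (k₁/k₂)·C_A^-1.5, so S₂/S₁ = (C_{A,2}/C_{A,1})^-1.5.
= (0.258/0.975)^(-1.5) = (0.2646)^(-1.5) = 7.35.
Selectivity toward R rises as C_A falls — low-concentration operation is favoured.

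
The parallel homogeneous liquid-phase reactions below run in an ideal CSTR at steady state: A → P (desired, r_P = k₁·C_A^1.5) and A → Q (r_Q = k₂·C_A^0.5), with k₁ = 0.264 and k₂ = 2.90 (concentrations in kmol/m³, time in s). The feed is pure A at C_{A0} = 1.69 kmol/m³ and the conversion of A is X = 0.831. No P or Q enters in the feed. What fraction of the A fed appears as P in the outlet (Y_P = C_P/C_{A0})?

Exit C_A = C_{A0}(1−X) = 1.69×0.169 = 0.2856 kmol/m³.
Rates in a CSTR are evaluated at the outlet concentration: r_P = 0.264×0.2856^1.5 = 0.04030, r_Q = 2.90×0.2856^0.5 = 1.550.
Fraction of consumed A going to P: r_P/(r_P+r_Q) = 0.02534.
C_P = 0.02534·C_{A0}·X = 0.02534×1.69×0.831 = 0.0356 kmol/m³; Y_P = C_P/C_{A0} = 0.0211.

0.0211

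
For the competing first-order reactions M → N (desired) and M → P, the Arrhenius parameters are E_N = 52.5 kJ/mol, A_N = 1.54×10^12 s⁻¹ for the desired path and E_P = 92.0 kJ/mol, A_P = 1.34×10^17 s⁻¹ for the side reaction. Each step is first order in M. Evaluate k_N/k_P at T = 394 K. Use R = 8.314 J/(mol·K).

k_N/k_P = (A_N/A_P)·exp[−(E_N−E_P)/(RT)] = (A_N/A_P)·exp[(E_P−E_N)/(RT)].
(E_P−E_N)/(RT) = (92.0−52.5)×10³/(8.314×394) = 39500/3276 = 12.06.
k_N/k_P = (1.54×10^12/1.34×10^17)·exp(12.06) = 1.149×10^-5 × 1.725×10^5 = 1.98.

1.98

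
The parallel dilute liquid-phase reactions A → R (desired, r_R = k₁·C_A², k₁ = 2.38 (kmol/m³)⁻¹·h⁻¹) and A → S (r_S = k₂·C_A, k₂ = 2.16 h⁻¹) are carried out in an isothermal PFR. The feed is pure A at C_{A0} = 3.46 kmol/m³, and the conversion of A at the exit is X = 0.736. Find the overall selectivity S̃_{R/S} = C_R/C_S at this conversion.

2.21

C_A = C_{A0}(1−X) = 0.9134 kmol/m³.
Along a PFR/batch, dC_S/dC_A = −r_S/(r_R+r_S) = −k₂/(k₂+k₁·C_A).
Integrating from C_{A0} to C_A: C_S = (2.16/2.38)·ln[(2.16+2.38·3.46)/(2.16+2.38·0.913)] = 0.9076·ln(10.39/4.334) = 0.7940 kmol/m³.
Then C_R = (C_{A0}−C_A) − C_S = 2.547 − 0.7940 = 1.753 kmol/m³.
S̃_{R/S} = C_R/C_S = 1.753/0.7940 = 2.21.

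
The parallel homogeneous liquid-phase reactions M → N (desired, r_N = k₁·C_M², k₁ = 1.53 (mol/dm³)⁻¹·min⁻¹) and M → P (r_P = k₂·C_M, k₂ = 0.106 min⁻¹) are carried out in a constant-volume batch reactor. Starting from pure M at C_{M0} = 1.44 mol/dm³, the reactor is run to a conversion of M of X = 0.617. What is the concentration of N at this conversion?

0.827 mol/dm³

C_M = C_{M0}(1−X) = 0.5515 mol/dm³.
Along a PFR/batch, dC_P/dC_M = −r_P/(r_N+r_P) = −k₂/(k₂+k₁·C_M).
Integrating from C_{M0} to C_M: C_P = (0.106/1.53)·ln[(0.106+1.53·1.44)/(0.106+1.53·0.552)] = 0.06928·ln(2.309/0.9498) = 0.06155 mol/dm³.
Then C_N = (C_{M0}−C_M) − C_P = 0.8885 − 0.06155 = 0.8269 mol/dm³.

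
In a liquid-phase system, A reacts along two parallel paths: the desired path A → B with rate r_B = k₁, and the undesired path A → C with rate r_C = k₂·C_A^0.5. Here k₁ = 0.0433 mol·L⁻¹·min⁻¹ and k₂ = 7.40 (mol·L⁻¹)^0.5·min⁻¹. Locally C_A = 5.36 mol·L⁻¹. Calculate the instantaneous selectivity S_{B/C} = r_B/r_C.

S_{B/C} = r_B/r_C = (k₁)/(k₂·C_A^0.5) = (k₁/k₂)·C_A^-0.5.
= (0.0433) / (7.40×5.360^0.5) = 0.04330/17.13 = 0.00253.

0.00253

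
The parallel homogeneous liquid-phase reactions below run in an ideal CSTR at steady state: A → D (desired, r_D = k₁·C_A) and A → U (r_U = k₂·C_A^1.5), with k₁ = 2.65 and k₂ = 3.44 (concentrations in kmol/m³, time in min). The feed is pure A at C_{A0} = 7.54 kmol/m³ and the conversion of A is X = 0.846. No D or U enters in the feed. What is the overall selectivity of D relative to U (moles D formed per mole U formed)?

0.715

Exit C_A = C_{A0}(1−X) = 7.54×0.154 = 1.161 kmol/m³.
Rates in a CSTR are evaluated at the outlet concentration: r_D = 2.65×1.161 = 3.077, r_U = 3.44×1.161^1.5 = 4.304.
Overall selectivity = C_D/C_U = r_Dτ/(r_Uτ) = r_D/r_U = 0.715.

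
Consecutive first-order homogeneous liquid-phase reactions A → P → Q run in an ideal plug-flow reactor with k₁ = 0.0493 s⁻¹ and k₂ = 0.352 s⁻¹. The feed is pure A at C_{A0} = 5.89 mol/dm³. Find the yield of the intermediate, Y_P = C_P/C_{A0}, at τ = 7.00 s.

Solving the coupled first-order balances gives C_P(τ) = [k₁/(k₂−k₁)]·C_{A0}·(e^(−k₁τ) − e^(−k₂τ)).
e^(−k₁τ) = e^(−0.0493×7.00) = e^(−0.3451) = 0.7081; e^(−k₂τ) = e^(−2.464) = 0.08509.
C_P = 0.0493×5.89/(0.352−0.0493) × (0.7081−0.08509) = 0.9593×0.6231 = 0.5977 mol/dm³.
Y_P = C_P/C_{A0} = 0.5977/5.89 = 0.101.

0.101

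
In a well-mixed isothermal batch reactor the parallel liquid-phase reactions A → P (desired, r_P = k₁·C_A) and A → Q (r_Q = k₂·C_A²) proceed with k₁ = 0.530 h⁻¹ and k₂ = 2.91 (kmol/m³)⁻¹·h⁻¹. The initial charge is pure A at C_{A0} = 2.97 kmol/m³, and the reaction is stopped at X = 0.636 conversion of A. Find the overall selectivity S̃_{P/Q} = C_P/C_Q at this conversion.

C_A = C_{A0}(1−X) = 1.081 kmol/m³.
Along a PFR/batch, dC_P/dC_A = −r_P/(r_P+r_Q) = −k₁/(k₁+k₂·C_A).
Integrating from C_{A0} to C_A: C_P = (0.530/2.91)·ln[(0.530+2.91·2.97)/(0.530+2.91·1.08)] = 0.1821·ln(9.173/3.676) = 0.1665 kmol/m³.
C_Q = (C_{A0}−C_A)−C_P = 1.722 kmol/m³; S̃_{P/Q} = 0.1665/1.722 = 0.0967.

0.0967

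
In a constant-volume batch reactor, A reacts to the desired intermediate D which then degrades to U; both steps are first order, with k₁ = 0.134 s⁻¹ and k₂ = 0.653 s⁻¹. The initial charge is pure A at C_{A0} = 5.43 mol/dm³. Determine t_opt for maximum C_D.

3.05 s

Setting dC_D/dt = 0 gives t_opt = ln(k₂/k₁)/(k₂−k₁).
= ln(0.653/0.134)/(0.653−0.134) = ln(4.873)/0.5190 = 1.584/0.5190 = 3.05 s.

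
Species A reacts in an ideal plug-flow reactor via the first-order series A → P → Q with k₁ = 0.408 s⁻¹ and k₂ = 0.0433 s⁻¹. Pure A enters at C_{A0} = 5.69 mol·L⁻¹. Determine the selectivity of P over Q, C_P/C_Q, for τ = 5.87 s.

The intermediate concentration in a first-order A→B→C sequence is C_P = k₁C_{A0}(e^(−k₁τ) − e^(−k₂τ))/(k₂−k₁).
e^(−k₁τ) = e^(−0.408×5.87) = e^(−2.395) = 0.09118; e^(−k₂τ) = e^(−0.2542) = 0.7756.
C_P = 0.408×5.69/(0.0433−0.408) × (0.09118−0.7756) = (-6.366)×(-0.6844) = 4.356 mol·L⁻¹.
C_A = C_{A0}e^(−k₁τ) = 0.5188 mol·L⁻¹, so C_Q = C_{A0}−C_A−C_P = 0.8147 mol·L⁻¹; C_P/C_Q = 5.35.

5.35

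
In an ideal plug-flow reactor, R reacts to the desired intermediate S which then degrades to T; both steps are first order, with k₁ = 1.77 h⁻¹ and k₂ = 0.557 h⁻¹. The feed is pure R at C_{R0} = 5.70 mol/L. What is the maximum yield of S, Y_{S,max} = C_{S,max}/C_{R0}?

Evaluating C_S at τ_opt = ln(k₂/k₁)/(k₂−k₁) gives C_{S,max}/C_{R0} = (k₁/k₂)^[k₂/(k₂−k₁)].
= (1.77/0.557)^(0.557/(0.557−1.77)) = (3.178)^(-0.4592) = 0.5881.

0.588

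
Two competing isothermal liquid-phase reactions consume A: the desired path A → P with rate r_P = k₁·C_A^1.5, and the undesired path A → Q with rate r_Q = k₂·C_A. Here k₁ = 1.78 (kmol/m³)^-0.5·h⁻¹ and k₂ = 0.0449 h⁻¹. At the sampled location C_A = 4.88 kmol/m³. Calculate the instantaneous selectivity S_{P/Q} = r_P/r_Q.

S_{P/Q} = r_P/r_Q = (k₁·C_A^1.5)/(k₂·C_A) = (k₁/k₂)·C_A^0.5.
= (1.78×4.880^1.5) / (0.0449×4.880) = 19.19/0.2191 = 87.6.

87.6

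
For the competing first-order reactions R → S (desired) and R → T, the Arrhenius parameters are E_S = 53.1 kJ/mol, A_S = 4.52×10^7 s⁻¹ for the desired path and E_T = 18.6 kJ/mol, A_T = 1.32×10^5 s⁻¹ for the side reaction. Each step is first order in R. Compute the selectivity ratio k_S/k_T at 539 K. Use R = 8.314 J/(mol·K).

0.155

With equal orders, S_{S/T} = k_S/k_T = (A_S/A_T)·exp[(E_T−E_S)/(RT)].
(E_T−E_S)/(RT) = (18.6−53.1)×10³/(8.314×539) = -34500/4481 = -7.699.
k_S/k_T = (4.52×10^7/1.32×10^5)·exp(-7.699) = 342.4 × 4.534×10^-4 = 0.155.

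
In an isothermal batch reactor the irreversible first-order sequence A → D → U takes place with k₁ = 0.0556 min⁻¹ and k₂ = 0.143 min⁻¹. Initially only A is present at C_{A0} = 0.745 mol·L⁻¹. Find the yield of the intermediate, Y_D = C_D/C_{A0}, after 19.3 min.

0.177

For first-order series with pure A initially, C_D(t) = k₁C_{A0}/(k₂−k₁)·(e^(−k₁t) − e^(−k₂t)).
e^(−k₁t) = e^(−0.0556×19.3) = e^(−1.073) = 0.3420; e^(−k₂t) = e^(−2.760) = 0.06330.
C_D = 0.0556×0.745/(0.143−0.0556) × (0.3420−0.06330) = 0.4739×0.2787 = 0.1321 mol·L⁻¹.
Y_D = C_D/C_{A0} = 0.1321/0.745 = 0.177.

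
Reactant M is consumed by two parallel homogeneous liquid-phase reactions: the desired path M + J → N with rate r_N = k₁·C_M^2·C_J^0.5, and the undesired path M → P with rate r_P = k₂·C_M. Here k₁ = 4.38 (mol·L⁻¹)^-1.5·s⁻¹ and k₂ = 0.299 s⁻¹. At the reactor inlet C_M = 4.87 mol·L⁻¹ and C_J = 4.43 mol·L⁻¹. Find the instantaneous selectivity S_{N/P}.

S_{N/P} = r_N/r_P = (k₁·C_M^2·C_J^0.5)/(k₂·C_M) = (k₁/k₂)·C_M·C_J^0.5.
= (4.38×4.870^2×4.430^0.5) / (0.299×4.870) = 218.6/1.456 = 150.

150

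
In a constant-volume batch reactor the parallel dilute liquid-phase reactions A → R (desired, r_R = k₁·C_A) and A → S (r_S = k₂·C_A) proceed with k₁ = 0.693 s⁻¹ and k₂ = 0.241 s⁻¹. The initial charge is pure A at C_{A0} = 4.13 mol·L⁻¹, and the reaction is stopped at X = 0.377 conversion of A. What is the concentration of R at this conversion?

C_A = C_{A0}(1−X) = 2.573 mol·L⁻¹.
Both paths are first order in A, so the instantaneous fraction to R is constant: dC_R/d(−C_A) = k₁/(k₁+k₂) = 0.7420.
C_R = 0.7420·(C_{A0}−C_A) = 0.7420×1.557 = 1.16 mol·L⁻¹.

1.16 mol·L⁻¹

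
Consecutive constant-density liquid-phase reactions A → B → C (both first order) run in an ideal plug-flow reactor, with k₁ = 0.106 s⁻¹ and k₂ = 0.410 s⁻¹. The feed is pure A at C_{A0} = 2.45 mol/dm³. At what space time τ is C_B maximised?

4.45 s

The intermediate peaks when r₁ = r₂, i.e. k₁e^(−k₁τ) = k₂e^(−k₂τ), giving τ_opt = ln(k₂/k₁)/(k₂−k₁).
= ln(0.410/0.106)/(0.410−0.106) = ln(3.868)/0.3040 = 1.353/0.3040 = 4.45 s.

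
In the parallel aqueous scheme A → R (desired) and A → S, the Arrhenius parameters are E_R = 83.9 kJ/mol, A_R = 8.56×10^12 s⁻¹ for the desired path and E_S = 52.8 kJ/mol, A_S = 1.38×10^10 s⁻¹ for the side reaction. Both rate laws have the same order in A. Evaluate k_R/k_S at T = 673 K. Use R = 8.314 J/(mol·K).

With equal orders, S_{R/S} = k_R/k_S = (A_R/A_S)·exp[(E_S−E_R)/(RT)].
(E_S−E_R)/(RT) = (52.8−83.9)×10³/(8.314×673) = -31100/5595 = -5.558.
k_R/k_S = (8.56×10^12/1.38×10^10)·exp(-5.558) = 620.3 × 0.003856 = 2.39.
Since E_R > E_S, raising the temperature improves selectivity toward R.

2.39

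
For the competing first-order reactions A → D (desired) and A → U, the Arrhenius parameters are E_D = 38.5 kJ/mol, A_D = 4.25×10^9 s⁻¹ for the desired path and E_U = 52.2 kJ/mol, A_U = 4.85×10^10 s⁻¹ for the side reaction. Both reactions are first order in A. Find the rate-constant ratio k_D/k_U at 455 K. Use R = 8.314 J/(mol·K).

With equal orders, S_{D/U} = k_D/k_U = (A_D/A_U)·exp[(E_U−E_D)/(RT)].
(E_U−E_D)/(RT) = (52.2−38.5)×10³/(8.314×455) = 13700/3783 = 3.622.
k_D/k_U = (4.25×10^9/4.85×10^10)·exp(3.622) = 0.08763 × 37.40 = 3.28.

3.28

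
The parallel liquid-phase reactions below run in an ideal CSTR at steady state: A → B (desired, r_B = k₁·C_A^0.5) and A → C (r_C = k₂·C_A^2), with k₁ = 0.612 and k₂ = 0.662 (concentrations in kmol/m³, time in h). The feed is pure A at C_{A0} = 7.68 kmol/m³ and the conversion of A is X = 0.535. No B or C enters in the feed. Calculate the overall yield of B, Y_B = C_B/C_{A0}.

0.0645

Exit C_A = C_{A0}(1−X) = 7.68×0.465 = 3.571 kmol/m³.
A CSTR operates uniformly at the exit composition, giving r_B = 1.157 and r_C = 8.443 (each k·C_A^n at C_A = 3.571).
Fraction of consumed A going to B: r_B/(r_B+r_C) = 0.1205.
C_B = 0.1205·C_{A0}·X = 0.1205×7.68×0.535 = 0.495 kmol/m³; Y_B = C_B/C_{A0} = 0.0645.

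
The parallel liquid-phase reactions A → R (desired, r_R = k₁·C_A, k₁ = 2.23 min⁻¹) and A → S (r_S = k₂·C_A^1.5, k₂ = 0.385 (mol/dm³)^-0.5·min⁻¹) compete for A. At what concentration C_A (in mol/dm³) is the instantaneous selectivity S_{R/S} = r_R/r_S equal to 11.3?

S_{R/S} = (k₁/k₂)·C_A^-0.5 ⇒ C_A = (S·k₂/k₁)^(-2).
= (11.3×0.385/2.23)^(-2) = (1.951)^(-2) = 0.263 mol/dm³.

0.263 mol/dm³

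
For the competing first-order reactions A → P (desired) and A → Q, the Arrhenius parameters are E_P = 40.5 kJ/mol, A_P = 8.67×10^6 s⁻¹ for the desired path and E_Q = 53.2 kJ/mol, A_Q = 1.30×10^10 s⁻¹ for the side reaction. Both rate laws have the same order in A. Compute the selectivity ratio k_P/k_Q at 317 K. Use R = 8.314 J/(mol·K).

With equal orders, S_{P/Q} = k_P/k_Q = (A_P/A_Q)·exp[(E_Q−E_P)/(RT)].
(E_Q−E_P)/(RT) = (53.2−40.5)×10³/(8.314×317) = 12700/2636 = 4.819.
k_P/k_Q = (8.67×10^6/1.30×10^10)·exp(4.819) = 6.669×10^-4 × 123.8 = 0.0826.
Since E_P < E_Q, lowering the temperature improves selectivity toward P.

0.0826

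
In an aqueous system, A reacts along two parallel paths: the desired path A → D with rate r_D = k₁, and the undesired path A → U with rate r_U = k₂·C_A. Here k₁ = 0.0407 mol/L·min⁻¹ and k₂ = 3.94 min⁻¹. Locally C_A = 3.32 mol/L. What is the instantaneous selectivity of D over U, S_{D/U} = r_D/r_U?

S_{D/U} = r_D/r_U = (k₁)/(k₂·C_A) = (k₁/k₂)·C_A⁻¹.
= (0.0407) / (3.94×3.320) = 0.04070/13.08 = 0.00311.

0.00311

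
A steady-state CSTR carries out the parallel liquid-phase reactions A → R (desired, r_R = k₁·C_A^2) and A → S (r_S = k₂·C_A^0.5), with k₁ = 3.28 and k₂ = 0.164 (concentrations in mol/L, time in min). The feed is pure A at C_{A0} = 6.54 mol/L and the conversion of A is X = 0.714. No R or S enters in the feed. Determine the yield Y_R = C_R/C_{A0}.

Exit C_A = C_{A0}(1−X) = 6.54×0.286 = 1.870 mol/L.
In a CSTR the entire volume is at exit conditions, so r_R = 3.28×1.870^2 = 11.48 and r_S = 0.164×1.870^0.5 = 0.2243.
Fraction of consumed A going to R: r_R/(r_R+r_S) = 0.9808.
C_R = 0.9808·C_{A0}·X = 0.9808×6.54×0.714 = 4.58 mol/L; Y_R = C_R/C_{A0} = 0.700.

0.700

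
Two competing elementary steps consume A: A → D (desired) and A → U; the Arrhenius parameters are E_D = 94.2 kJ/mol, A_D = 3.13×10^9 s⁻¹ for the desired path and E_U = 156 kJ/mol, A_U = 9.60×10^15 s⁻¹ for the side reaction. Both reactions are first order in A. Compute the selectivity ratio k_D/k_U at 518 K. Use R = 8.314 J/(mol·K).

0.556

k_D/k_U = (A_D/A_U)·exp[−(E_D−E_U)/(RT)] = (A_D/A_U)·exp[(E_U−E_D)/(RT)].
(E_U−E_D)/(RT) = (156−94.2)×10³/(8.314×518) = 61800/4307 = 14.35.
k_D/k_U = (3.13×10^9/9.60×10^15)·exp(14.35) = 3.260×10^-7 × 1.706×10^6 = 0.556.
Since E_D < E_U, lowering the temperature improves selectivity toward D.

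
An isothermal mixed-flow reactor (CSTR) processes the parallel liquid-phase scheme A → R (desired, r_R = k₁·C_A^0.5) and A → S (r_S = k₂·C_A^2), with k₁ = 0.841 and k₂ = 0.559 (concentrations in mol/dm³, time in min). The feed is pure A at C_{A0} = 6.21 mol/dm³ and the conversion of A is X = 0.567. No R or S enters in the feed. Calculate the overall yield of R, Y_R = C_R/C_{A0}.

0.144

Exit C_A = C_{A0}(1−X) = 6.21×0.433 = 2.689 mol/dm³.
Rates in a CSTR are evaluated at the outlet concentration: r_R = 0.841×2.689^0.5 = 1.379, r_S = 0.559×2.689^2 = 4.042.
Fraction of consumed A going to R: r_R/(r_R+r_S) = 0.2544.
C_R = 0.2544·C_{A0}·X = 0.2544×6.21×0.567 = 0.896 mol/dm³; Y_R = C_R/C_{A0} = 0.144.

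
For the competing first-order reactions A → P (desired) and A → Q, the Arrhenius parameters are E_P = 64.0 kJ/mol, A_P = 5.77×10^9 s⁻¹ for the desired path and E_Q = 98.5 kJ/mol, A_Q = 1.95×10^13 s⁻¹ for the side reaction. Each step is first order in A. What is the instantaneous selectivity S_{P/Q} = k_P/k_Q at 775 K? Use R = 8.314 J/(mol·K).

0.0626

k_P/k_Q = (A_P/A_Q)·exp[−(E_P−E_Q)/(RT)] = (A_P/A_Q)·exp[(E_Q−E_P)/(RT)].
(E_Q−E_P)/(RT) = (98.5−64.0)×10³/(8.314×775) = 34500/6443 = 5.354.
k_P/k_Q = (5.77×10^9/1.95×10^13)·exp(5.354) = 2.959×10^-4 × 211.5 = 0.0626.
Since E_P < E_Q, lowering the temperature improves selectivity toward P.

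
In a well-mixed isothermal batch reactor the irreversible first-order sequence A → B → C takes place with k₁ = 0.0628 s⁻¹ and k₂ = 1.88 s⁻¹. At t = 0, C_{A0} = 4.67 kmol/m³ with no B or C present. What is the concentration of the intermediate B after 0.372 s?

0.0775 kmol/m³

The intermediate concentration in a first-order A→B→C sequence is C_B = k₁C_{A0}(e^(−k₁t) − e^(−k₂t))/(k₂−k₁).
e^(−k₁t) = e^(−0.0628×0.372) = e^(−0.02336) = 0.9769; e^(−k₂t) = e^(−0.6994) = 0.4969.
C_B = 0.0628×4.67/(1.88−0.0628) × (0.9769−0.4969) = 0.1614×0.4800 = 0.07747 kmol/m³.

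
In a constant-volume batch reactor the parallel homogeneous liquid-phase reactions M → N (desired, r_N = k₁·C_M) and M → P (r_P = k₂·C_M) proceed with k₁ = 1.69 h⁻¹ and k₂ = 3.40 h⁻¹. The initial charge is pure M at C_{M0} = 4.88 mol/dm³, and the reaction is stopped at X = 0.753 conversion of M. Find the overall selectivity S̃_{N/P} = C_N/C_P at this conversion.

C_M = C_{M0}(1−X) = 1.205 mol/dm³.
Both paths are first order in M, so the instantaneous fraction to N is constant: dC_N/d(−C_M) = k₁/(k₁+k₂) = 0.3320.
C_N = 0.3320·(C_{M0}−C_M) = 0.3320×3.675 = 1.22 mol/dm³.
C_P = (C_{M0}−C_M)−C_N = 2.455 mol/dm³; S̃_{N/P} = 1.220/2.455 = 0.497.

0.497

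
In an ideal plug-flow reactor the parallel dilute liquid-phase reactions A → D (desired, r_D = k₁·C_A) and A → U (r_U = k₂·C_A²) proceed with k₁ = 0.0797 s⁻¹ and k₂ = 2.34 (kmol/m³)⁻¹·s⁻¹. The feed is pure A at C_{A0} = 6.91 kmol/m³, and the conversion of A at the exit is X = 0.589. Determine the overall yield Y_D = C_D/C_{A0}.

C_A = C_{A0}(1−X) = 2.840 kmol/m³.
Along a PFR/batch, dC_D/dC_A = −r_D/(r_D+r_U) = −k₁/(k₁+k₂·C_A).
Integrating from C_{A0} to C_A: C_D = (0.0797/2.34)·ln[(0.0797+2.34·6.91)/(0.0797+2.34·2.84)] = 0.03406·ln(16.25/6.725) = 0.03005 kmol/m³.
Y_D = C_D/C_{A0} = 0.03005/6.91 = 0.00435.

0.00435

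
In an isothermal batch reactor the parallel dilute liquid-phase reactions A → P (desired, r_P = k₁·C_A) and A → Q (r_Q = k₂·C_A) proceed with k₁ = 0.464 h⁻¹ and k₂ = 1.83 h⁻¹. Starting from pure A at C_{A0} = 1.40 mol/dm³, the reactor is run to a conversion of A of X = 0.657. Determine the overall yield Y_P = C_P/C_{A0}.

C_A = C_{A0}(1−X) = 0.4802 mol/dm³.
Both paths are first order in A, so the instantaneous fraction to P is constant: dC_P/d(−C_A) = k₁/(k₁+k₂) = 0.2023.
C_P = 0.2023·(C_{A0}−C_A) = 0.2023×0.9198 = 0.186 mol/dm³.
Y_P = C_P/C_{A0} = 0.1860/1.40 = 0.133.

0.133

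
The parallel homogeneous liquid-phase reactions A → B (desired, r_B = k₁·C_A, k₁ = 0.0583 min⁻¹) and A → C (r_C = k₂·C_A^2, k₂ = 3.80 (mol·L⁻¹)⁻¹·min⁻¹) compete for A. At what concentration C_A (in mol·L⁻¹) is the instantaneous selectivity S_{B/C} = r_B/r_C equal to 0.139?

S_{B/C} = (k₁/k₂)·C_A⁻¹ ⇒ C_A = (S·k₂/k₁)^(-1).
= (0.139×3.80/0.0583)^(-1) = (9.060)^(-1) = 0.110 mol·L⁻¹.

0.110 mol·L⁻¹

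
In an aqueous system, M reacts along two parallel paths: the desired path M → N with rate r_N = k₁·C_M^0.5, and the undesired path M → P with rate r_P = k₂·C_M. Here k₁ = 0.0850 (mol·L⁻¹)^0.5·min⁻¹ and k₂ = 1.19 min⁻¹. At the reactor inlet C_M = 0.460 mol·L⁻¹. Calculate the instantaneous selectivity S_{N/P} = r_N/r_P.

S_{N/P} = r_N/r_P = (k₁·C_M^0.5)/(k₂·C_M) = (k₁/k₂)·C_M^-0.5.
= (0.0850×0.4600^0.5) / (1.19×0.4600) = 0.05765/0.5474 = 0.105.
The undesired path is higher order in M, so low C_M (CSTR or dilute feed) favours N.

0.105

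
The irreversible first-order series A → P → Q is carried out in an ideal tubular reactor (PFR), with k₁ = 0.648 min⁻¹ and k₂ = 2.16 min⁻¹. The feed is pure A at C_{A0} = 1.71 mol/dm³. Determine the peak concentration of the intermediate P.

At the optimum, C_{P,max}/C_{A0} = (k₁/k₂)^[k₂/(k₂−k₁)].
= (0.648/2.16)^(2.16/(2.16−0.648)) = (0.3000)^(1.429) = 0.1791.
C_{P,max} = 0.1791×1.71 = 0.306 mol/dm³.

0.306 mol/dm³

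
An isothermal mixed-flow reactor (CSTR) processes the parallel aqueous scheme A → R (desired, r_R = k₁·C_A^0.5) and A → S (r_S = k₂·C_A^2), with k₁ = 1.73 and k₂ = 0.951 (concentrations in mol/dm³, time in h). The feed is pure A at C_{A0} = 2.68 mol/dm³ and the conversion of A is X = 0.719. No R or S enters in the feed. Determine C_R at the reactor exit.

Exit C_A = C_{A0}(1−X) = 2.68×0.281 = 0.7531 mol/dm³.
A CSTR operates uniformly at the exit composition, giving r_R = 1.501 and r_S = 0.5393 (each k·C_A^n at C_A = 0.7531).
Fraction of consumed A going to R: r_R/(r_R+r_S) = 0.7357.
C_R = 0.7357·C_{A0}·X = 0.7357×2.68×0.719 = 1.42 mol/dm³.

1.42 mol/dm³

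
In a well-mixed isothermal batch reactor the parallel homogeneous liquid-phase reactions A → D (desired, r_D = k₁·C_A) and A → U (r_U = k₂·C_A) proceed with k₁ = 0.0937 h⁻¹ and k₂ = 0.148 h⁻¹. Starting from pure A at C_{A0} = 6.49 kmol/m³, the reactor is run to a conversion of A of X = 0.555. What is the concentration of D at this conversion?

C_A = C_{A0}(1−X) = 2.888 kmol/m³.
Both paths are first order in A, so the instantaneous fraction to D is constant: dC_D/d(−C_A) = k₁/(k₁+k₂) = 0.3877.
C_D = 0.3877·(C_{A0}−C_A) = 0.3877×3.602 = 1.40 kmol/m³.

1.40 kmol/m³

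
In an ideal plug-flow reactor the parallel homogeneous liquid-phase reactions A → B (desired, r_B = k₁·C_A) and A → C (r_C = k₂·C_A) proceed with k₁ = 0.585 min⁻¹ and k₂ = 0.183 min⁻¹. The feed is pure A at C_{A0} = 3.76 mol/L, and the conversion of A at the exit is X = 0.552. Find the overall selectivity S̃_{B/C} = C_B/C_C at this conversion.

C_A = C_{A0}(1−X) = 1.684 mol/L.
Both paths are first order in A, so the instantaneous fraction to B is constant: dC_B/d(−C_A) = k₁/(k₁+k₂) = 0.7617.
C_B = 0.7617·(C_{A0}−C_A) = 0.7617×2.076 = 1.58 mol/L.
C_C = (C_{A0}−C_A)−C_B = 0.4946 mol/L; S̃_{B/C} = 1.581/0.4946 = 3.20.

3.20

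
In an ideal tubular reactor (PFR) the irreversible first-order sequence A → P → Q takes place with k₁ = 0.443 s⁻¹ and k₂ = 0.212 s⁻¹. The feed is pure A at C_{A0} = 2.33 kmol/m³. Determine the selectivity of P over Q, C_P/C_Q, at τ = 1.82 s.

4.22

The intermediate concentration in a first-order A→B→C sequence is C_P = k₁C_{A0}(e^(−k₁τ) − e^(−k₂τ))/(k₂−k₁).
e^(−k₁τ) = e^(−0.443×1.82) = e^(−0.8063) = 0.4465; e^(−k₂τ) = e^(−0.3858) = 0.6799.
C_P = 0.443×2.33/(0.212−0.443) × (0.4465−0.6799) = (-4.468)×(-0.2334) = 1.043 kmol/m³.
C_A = C_{A0}e^(−k₁τ) = 1.040 kmol/m³, so C_Q = C_{A0}−C_A−C_P = 0.2469 kmol/m³; C_P/C_Q = 4.22.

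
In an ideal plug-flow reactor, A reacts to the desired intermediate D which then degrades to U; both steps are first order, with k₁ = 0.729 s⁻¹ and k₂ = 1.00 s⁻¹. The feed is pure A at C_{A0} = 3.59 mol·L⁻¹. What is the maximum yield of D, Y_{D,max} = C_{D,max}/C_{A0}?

0.312

Evaluating C_D at τ_opt = ln(k₂/k₁)/(k₂−k₁) gives C_{D,max}/C_{A0} = (k₁/k₂)^[k₂/(k₂−k₁)].
= (0.729/1.00)^(1.00/(1.00−0.729)) = (0.7290)^(3.690) = 0.3115.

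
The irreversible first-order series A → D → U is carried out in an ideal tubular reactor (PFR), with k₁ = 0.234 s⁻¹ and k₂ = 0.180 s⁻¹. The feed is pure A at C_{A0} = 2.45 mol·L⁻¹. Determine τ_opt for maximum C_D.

The intermediate peaks when r₁ = r₂, i.e. k₁e^(−k₁τ) = k₂e^(−k₂τ), giving τ_opt = ln(k₂/k₁)/(k₂−k₁).
= ln(0.180/0.234)/(0.180−0.234) = ln(0.7692)/-0.05400 = -0.2624/-0.05400 = 4.86 s.

4.86 s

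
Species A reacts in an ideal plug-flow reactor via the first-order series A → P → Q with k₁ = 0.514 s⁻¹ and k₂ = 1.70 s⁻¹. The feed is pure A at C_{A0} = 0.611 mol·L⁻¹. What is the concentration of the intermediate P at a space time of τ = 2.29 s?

0.0762 mol·L⁻¹

Solving the coupled first-order balances gives C_P(τ) = [k₁/(k₂−k₁)]·C_{A0}·(e^(−k₁τ) − e^(−k₂τ)).
e^(−k₁τ) = e^(−0.514×2.29) = e^(−1.177) = 0.3082; e^(−k₂τ) = e^(−3.893) = 0.02038.
C_P = 0.514×0.611/(1.70−0.514) × (0.3082−0.02038) = 0.2648×0.2878 = 0.07621 mol·L⁻¹.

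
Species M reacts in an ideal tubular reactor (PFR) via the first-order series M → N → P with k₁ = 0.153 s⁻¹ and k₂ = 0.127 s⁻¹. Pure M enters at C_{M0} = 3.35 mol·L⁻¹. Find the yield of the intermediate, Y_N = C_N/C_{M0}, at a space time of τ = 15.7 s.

For first-order series with pure M initially, C_N(τ) = k₁C_{M0}/(k₂−k₁)·(e^(−k₁τ) − e^(−k₂τ)).
e^(−k₁τ) = e^(−0.153×15.7) = e^(−2.402) = 0.09053; e^(−k₂τ) = e^(−1.994) = 0.1362.
C_N = 0.153×3.35/(0.127−0.153) × (0.09053−0.1362) = (-19.71)×(-0.04564) = 0.8996 mol·L⁻¹.
Y_N = C_N/C_{M0} = 0.8996/3.35 = 0.269.

0.269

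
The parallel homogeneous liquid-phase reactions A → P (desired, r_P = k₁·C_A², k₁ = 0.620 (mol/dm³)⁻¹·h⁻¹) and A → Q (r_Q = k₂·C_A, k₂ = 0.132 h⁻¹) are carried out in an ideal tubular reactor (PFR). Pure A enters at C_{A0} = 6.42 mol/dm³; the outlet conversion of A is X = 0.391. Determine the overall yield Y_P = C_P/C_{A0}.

0.375

C_A = C_{A0}(1−X) = 3.910 mol/dm³.
Along a PFR/batch, dC_Q/dC_A = −r_Q/(r_P+r_Q) = −k₂/(k₂+k₁·C_A).
Integrating from C_{A0} to C_A: C_Q = (0.132/0.620)·ln[(0.132+0.620·6.42)/(0.132+0.620·3.91)] = 0.2129·ln(4.112/2.556) = 0.1012 mol/dm³.
Then C_P = (C_{A0}−C_A) − C_Q = 2.510 − 0.1012 = 2.409 mol/dm³.
Y_P = C_P/C_{A0} = 2.409/6.42 = 0.375.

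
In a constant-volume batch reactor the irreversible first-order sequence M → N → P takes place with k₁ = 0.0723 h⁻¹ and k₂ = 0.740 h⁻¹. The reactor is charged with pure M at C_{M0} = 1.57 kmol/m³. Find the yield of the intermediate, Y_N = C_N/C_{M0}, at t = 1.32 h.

The intermediate concentration in a first-order A→B→C sequence is C_N = k₁C_{M0}(e^(−k₁t) − e^(−k₂t))/(k₂−k₁).
e^(−k₁t) = e^(−0.0723×1.32) = e^(−0.09544) = 0.9090; e^(−k₂t) = e^(−0.9768) = 0.3765.
C_N = 0.0723×1.57/(0.740−0.0723) × (0.9090−0.3765) = 0.1700×0.5325 = 0.09052 kmol/m³.
Y_N = C_N/C_{M0} = 0.09052/1.57 = 0.0577.

0.0577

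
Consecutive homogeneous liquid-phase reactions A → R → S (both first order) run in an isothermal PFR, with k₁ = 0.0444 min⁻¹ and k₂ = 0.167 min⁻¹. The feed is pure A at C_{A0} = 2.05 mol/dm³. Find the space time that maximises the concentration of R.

Setting dC_R/dτ = 0 gives τ_opt = ln(k₂/k₁)/(k₂−k₁).
= ln(0.167/0.0444)/(0.167−0.0444) = ln(3.761)/0.1226 = 1.325/0.1226 = 10.8 min.

10.8 min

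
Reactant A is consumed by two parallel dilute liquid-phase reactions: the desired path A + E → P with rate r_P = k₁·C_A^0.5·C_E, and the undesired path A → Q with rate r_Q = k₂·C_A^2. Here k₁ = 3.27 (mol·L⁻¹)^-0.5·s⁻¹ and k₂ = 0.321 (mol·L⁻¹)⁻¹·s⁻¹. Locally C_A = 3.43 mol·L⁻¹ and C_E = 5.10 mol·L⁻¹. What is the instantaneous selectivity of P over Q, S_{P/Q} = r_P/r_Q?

8.18

S_{P/Q} = r_P/r_Q = (k₁·C_A^0.5·C_E)/(k₂·C_A^2) = (k₁/k₂)·C_A^-1.5·C_E.
= (3.27×3.430^0.5×5.100) / (0.321×3.430^2) = 30.89/3.777 = 8.18.
The undesired path is higher order in A, so low C_A (CSTR or dilute feed) favours P.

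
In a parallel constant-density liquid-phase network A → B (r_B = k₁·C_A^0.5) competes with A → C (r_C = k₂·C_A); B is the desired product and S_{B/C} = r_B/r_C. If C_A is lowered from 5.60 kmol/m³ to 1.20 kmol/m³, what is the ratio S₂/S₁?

S_{B/C} = (k₁/k₂)·C_A^-0.5, so S₂/S₁ = (C_{A,2}/C_{A,1})^-0.5.
= (1.20/5.60)^(-0.5) = (0.2143)^(-0.5) = 2.16.

2.16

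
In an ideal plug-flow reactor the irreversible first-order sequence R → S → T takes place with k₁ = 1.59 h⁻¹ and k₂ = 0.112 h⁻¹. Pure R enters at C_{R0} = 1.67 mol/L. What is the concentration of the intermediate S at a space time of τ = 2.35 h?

1.34 mol/L

For first-order series with pure R initially, C_S(τ) = k₁C_{R0}/(k₂−k₁)·(e^(−k₁τ) − e^(−k₂τ)).
e^(−k₁τ) = e^(−1.59×2.35) = e^(−3.737) = 0.02384; e^(−k₂τ) = e^(−0.2632) = 0.7686.
C_S = 1.59×1.67/(0.112−1.59) × (0.02384−0.7686) = (-1.797)×(-0.7448) = 1.338 mol/L.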